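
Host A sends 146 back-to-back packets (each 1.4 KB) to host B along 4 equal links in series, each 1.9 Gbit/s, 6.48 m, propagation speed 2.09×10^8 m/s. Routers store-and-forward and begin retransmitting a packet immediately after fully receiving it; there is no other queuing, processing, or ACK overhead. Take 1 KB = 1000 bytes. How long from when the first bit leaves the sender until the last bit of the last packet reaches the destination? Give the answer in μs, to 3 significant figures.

878 μs

Per-hop transmission t_tx = L/R = 11200/1900000000 = 5.89474 μs.
Per-hop propagation t_prop = 6.48/209000000 = 0.0310048 μs.
Pipeline fill: first packet needs 4·t_tx to clear all hops; remaining 145 packets each add one t_tx.
Total = (4+146-1)·t_tx + 4·t_prop = 149·5.89474 + 4·0.0310048 = 878 μs.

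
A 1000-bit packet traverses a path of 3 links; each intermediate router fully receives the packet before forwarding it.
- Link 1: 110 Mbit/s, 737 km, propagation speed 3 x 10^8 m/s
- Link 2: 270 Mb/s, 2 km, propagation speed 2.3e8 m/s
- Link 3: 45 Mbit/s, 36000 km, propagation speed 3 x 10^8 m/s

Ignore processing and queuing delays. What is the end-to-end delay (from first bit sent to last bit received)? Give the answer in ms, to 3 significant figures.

123 ms

Transmission delays (L/R per hop): 0.00909091, 0.0037037, 0.0222222 ms; sum = 0.0350168 ms.
Propagation delays (d/s per hop): 2.45667, 0.00869565, 120 ms; sum = 122.465 ms.
End-to-end = 123 ms.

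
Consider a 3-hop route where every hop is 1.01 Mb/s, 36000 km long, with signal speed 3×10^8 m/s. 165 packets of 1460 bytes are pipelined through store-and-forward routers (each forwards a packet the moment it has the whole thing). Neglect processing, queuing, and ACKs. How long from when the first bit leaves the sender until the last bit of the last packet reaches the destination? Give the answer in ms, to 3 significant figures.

2290 ms

Per-hop transmission t_tx = L/R = 11680/1010000 = 11.5644 ms.
Per-hop propagation t_prop = 36000000/300000000 = 120 ms.
Pipeline fill: first packet needs 3·t_tx to clear all hops; remaining 164 packets each add one t_tx.
Total = (3+165-1)·t_tx + 3·t_prop = 167·11.5644 + 3·120 = 2290 ms.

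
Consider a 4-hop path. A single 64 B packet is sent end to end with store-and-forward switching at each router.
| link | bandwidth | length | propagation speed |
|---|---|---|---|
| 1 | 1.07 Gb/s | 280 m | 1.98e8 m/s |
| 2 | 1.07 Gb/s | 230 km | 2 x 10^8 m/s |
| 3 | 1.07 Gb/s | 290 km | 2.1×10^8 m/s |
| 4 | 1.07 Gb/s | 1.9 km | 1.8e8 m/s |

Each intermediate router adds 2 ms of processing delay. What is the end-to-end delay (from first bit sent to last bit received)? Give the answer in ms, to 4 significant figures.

8.545 ms

L = 64 × 8 = 512 bits.
Transmission delay per hop = L/R = 512/1.07e+09 = 0.000478505 ms; 4 hops → 0.00191402 ms.
Propagation delays (d/s per hop): 0.00141414, 1.15, 1.38095, 0.0105556 ms; sum = 2.54292 ms.
Processing at 3 router(s): 3 × 2 ms = 6 ms.
End-to-end = 8.545 ms.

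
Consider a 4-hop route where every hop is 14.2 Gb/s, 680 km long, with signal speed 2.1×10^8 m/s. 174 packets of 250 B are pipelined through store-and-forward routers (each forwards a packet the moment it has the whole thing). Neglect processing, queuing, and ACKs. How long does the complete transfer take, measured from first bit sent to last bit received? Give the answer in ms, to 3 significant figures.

Per-hop transmission t_tx = L/R = 2000/14200000000 = 0.000140845 ms.
Per-hop propagation t_prop = 680000/210000000 = 3.2381 ms.
Pipeline fill: first packet needs 4·t_tx to clear all hops; remaining 173 packets each add one t_tx.
Total = (4+174-1)·t_tx + 4·t_prop = 177·0.000140845 + 4·3.2381 = 13.0 ms.

13.0 ms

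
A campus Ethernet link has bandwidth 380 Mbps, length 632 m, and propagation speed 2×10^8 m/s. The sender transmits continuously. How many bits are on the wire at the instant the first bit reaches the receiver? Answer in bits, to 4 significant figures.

1201 bits

Propagation delay = 632 / 200000000 = 3.16e-06 s.
BDP = R × t_prop = 380000000 × 3.16e-06 = 1200.8 bits.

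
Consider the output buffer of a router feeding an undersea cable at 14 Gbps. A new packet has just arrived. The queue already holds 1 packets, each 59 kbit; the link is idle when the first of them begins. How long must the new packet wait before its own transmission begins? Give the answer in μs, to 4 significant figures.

4.214 μs

Each queued packet: L/R = 59000/14000000000 = 4.21429 μs.
1 queued → 4.21429 μs.
Queuing delay = 4.214 μs.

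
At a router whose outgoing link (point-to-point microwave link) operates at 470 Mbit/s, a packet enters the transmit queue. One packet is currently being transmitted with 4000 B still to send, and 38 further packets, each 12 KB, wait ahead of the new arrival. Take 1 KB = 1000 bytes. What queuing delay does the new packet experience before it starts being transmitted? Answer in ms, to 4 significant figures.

Each queued packet: L/R = 96000/470000000 = 0.204255 ms.
38 queued → 7.7617 ms.
Plus remaining 32000 bits of current packet: 0.0680851 ms.
Queuing delay = 7.830 ms.

7.830 ms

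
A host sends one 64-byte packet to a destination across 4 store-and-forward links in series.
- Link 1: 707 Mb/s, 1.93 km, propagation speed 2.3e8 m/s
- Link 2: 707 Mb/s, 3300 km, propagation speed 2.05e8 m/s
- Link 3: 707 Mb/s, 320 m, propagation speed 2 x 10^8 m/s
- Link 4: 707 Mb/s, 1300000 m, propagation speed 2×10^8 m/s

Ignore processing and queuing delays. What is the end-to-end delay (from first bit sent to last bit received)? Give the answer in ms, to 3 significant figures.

L = 64 × 8 = 512 bits.
Transmission delay per hop = L/R = 512/707000000 = 0.000724187 ms; 4 hops → 0.00289675 ms.
Propagation delays (d/s per hop): 0.0083913, 16.0976, 0.0016, 6.5 ms; sum = 22.6076 ms.
End-to-end = 22.6 ms.

22.6 ms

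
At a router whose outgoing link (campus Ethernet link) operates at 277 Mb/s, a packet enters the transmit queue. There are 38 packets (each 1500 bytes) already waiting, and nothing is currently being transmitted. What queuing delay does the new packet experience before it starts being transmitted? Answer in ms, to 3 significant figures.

1.65 ms

Each queued packet: L/R = 12000/277000000 = 0.0433213 ms.
38 queued → 1.64621 ms.
Queuing delay = 1.65 ms.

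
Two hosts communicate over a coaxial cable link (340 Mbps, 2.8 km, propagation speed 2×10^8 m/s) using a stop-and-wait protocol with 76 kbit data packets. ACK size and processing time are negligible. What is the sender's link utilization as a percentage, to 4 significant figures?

88.87 %

t_tx = L/R = 76000/340000000 = 0.000223529 s.
t_prop = 2800/200000000 = 1.4e-05 s; RTT = 2.8e-05 s.
Cycle = t_tx + RTT = 0.000251529 s.
Utilization = t_tx / cycle = 0.000223529/0.000251529 = 88.87 %.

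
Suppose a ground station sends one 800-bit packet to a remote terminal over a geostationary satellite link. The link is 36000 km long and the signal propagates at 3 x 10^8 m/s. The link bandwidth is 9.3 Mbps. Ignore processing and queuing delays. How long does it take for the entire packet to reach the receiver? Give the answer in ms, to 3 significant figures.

120 ms

Transmission delay = L/R = 800 / 9300000 = 0.0860215 ms.
Propagation delay = d/s = 36000000 m / 300000000 m/s = 120 ms.
Total = 120 ms.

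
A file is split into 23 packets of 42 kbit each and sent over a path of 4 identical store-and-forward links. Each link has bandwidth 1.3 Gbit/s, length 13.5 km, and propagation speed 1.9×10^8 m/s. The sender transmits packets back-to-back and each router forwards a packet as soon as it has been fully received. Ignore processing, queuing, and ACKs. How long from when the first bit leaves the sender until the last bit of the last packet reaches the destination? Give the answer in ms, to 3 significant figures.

Per-hop transmission t_tx = L/R = 42000/1300000000 = 0.0323077 ms.
Per-hop propagation t_prop = 13500/190000000 = 0.0710526 ms.
Pipeline fill: first packet needs 4·t_tx to clear all hops; remaining 22 packets each add one t_tx.
Total = (4+23-1)·t_tx + 4·t_prop = 26·0.0323077 + 4·0.0710526 = 1.12 ms.

1.12 ms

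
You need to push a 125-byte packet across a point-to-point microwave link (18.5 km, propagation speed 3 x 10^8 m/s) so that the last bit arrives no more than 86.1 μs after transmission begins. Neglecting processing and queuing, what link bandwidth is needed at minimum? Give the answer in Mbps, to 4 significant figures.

40.93 Mbps

L = 1000 bits.
Propagation delay = 18500 / 300000000 = 61.6667 μs.
Transmission budget = 86.1 − 61.6667 = 24.4333 μs.
R ≥ L / t_tx = 1000 bits / 2.44333e-05 s = 40.93 Mbps.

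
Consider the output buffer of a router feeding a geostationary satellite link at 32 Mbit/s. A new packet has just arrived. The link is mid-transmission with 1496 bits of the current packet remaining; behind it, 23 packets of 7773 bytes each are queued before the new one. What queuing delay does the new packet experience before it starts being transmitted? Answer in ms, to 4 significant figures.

44.74 ms

Each queued packet: L/R = 62184/32000000 = 1.94325 ms.
23 queued → 44.6948 ms.
Plus remaining 1496 bits of current packet: 0.04675 ms.
Queuing delay = 44.74 ms.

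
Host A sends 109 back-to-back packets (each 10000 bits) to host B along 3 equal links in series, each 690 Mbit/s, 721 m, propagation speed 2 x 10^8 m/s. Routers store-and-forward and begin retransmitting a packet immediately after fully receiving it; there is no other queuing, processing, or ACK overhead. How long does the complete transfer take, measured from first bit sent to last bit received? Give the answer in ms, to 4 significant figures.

Per-hop transmission t_tx = L/R = 10000/690000000 = 0.0144928 ms.
Per-hop propagation t_prop = 721/200000000 = 0.003605 ms.
Pipeline fill: first packet needs 3·t_tx to clear all hops; remaining 108 packets each add one t_tx.
Total = (3+109-1)·t_tx + 3·t_prop = 111·0.0144928 + 3·0.003605 = 1.620 ms.

1.620 ms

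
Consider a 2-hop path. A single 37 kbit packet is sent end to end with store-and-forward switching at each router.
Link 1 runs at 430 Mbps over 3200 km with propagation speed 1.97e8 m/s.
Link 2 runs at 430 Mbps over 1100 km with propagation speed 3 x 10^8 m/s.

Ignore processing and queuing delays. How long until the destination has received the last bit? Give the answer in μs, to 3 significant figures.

L = 37000 bits.
Transmission delay per hop = L/R = 37000/430000000 = 86.0465 μs; 2 hops → 172.093 μs.
Propagation delays (d/s per hop): 16243.7, 3666.67 μs; sum = 19910.3 μs.
End-to-end = 20100 μs.

20100 μs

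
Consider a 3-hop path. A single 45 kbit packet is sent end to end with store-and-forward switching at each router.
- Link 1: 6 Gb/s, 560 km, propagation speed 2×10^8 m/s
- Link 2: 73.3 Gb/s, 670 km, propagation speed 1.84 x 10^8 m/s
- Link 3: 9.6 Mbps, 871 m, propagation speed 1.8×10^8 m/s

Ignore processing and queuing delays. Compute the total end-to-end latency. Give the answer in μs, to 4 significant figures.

11140 μs

L = 45000 bits.
Transmission delays (L/R per hop): 7.5, 0.613915, 4687.5 μs; sum = 4695.61 μs.
Propagation delays (d/s per hop): 2800, 3641.3, 4.83889 μs; sum = 6446.14 μs.
End-to-end = 11140 μs.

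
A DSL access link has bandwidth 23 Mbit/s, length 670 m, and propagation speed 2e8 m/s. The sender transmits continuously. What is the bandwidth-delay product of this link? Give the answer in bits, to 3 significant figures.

77.1 bits

Propagation delay = 670 / 200000000 = 3.35e-06 s.
BDP = R × t_prop = 23000000 × 3.35e-06 = 77.05 bits.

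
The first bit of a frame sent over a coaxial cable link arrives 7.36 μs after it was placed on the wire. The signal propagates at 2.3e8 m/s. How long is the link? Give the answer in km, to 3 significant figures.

1.69 km

d = s × t_prop = 2.3e+08 × 7.36e-06 = 1.69 km.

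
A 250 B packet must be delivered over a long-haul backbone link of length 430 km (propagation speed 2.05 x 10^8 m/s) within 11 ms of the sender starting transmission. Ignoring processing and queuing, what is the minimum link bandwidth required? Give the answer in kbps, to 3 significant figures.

225 kbps

L = 2000 bits.
Propagation delay = 430000 / 2.05e+08 = 2.09756 ms.
Transmission budget = 11 − 2.09756 = 8.90244 ms.
R ≥ L / t_tx = 2000 bits / 0.00890244 s = 225 kbps.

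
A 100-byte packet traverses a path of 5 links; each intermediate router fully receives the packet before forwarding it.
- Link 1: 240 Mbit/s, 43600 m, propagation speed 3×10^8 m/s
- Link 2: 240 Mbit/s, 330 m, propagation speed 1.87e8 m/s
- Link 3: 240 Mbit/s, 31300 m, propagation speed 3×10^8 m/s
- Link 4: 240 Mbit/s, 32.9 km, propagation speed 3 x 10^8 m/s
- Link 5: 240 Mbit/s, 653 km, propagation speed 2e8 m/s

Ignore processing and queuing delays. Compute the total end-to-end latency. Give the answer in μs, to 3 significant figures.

L = 100 × 8 = 800 bits.
Transmission delay per hop = L/R = 800/240000000 = 3.33333 μs; 5 hops → 16.6667 μs.
Propagation delays (d/s per hop): 145.333, 1.76471, 104.333, 109.667, 3265 μs; sum = 3626.1 μs.
End-to-end = 3640 μs.

3640 μs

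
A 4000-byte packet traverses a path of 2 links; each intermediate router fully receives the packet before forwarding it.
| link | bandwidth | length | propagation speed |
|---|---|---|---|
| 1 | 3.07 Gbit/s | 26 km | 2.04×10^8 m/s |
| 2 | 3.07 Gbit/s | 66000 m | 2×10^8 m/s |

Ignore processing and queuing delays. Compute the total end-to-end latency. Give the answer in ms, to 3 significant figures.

L = 4000 × 8 = 32000 bits.
Transmission delay per hop = L/R = 32000/3070000000 = 0.0104235 ms; 2 hops → 0.0208469 ms.
Propagation delays (d/s per hop): 0.127451, 0.33 ms; sum = 0.457451 ms.
End-to-end = 0.478 ms.

0.478 ms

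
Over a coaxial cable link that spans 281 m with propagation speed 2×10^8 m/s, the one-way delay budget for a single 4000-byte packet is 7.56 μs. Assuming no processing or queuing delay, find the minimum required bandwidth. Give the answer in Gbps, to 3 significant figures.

L = 32000 bits.
Propagation delay = 281 / 200000000 = 1.405 μs.
Transmission budget = 7.56 − 1.405 = 6.155 μs.
R ≥ L / t_tx = 32000 bits / 6.155e-06 s = 5.20 Gbps.

5.20 Gbps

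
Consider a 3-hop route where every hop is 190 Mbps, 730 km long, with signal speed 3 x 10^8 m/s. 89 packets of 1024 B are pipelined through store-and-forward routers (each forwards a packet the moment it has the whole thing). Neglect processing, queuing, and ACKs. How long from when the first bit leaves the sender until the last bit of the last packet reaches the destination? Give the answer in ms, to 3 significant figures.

Per-hop transmission t_tx = L/R = 8192/190000000 = 0.0431158 ms.
Per-hop propagation t_prop = 730000/300000000 = 2.43333 ms.
Pipeline fill: first packet needs 3·t_tx to clear all hops; remaining 88 packets each add one t_tx.
Total = (3+89-1)·t_tx + 3·t_prop = 91·0.0431158 + 3·2.43333 = 11.2 ms.

11.2 ms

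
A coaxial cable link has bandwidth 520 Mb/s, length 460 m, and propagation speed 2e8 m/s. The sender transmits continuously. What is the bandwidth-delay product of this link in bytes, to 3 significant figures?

Propagation delay = 460 / 200000000 = 2.3e-06 s.
BDP = R × t_prop = 520000000 × 2.3e-06 = 1196 bits.
In bytes: 1196/8 = 150 bytes.

150 bytes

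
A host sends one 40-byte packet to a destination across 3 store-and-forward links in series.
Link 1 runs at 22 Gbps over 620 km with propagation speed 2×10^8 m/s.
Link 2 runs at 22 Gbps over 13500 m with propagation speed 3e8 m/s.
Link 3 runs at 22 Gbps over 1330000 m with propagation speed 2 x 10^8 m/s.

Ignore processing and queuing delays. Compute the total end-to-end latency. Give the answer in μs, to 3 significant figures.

9800 μs

L = 40 × 8 = 320 bits.
Transmission delay per hop = L/R = 320/22000000000 = 0.0145455 μs; 3 hops → 0.0436364 μs.
Propagation delays (d/s per hop): 3100, 45, 6650 μs; sum = 9795 μs.
End-to-end = 9800 μs.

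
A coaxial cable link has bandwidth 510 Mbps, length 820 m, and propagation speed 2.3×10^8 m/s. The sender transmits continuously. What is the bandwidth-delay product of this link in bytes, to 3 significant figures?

227 bytes

Propagation delay = 820 / 2.3e+08 = 3.56522e-06 s.
BDP = R × t_prop = 510000000 × 3.56522e-06 = 1818.26 bits.
In bytes: 1818.26/8 = 227 bytes.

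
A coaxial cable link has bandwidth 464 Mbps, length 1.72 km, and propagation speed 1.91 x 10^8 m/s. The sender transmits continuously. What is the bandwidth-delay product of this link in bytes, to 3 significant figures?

Propagation delay = 1720 / 191000000 = 9.00524e-06 s.
BDP = R × t_prop = 464000000 × 9.00524e-06 = 4178.43 bits.
In bytes: 4178.43/8 = 522 bytes.

522 bytes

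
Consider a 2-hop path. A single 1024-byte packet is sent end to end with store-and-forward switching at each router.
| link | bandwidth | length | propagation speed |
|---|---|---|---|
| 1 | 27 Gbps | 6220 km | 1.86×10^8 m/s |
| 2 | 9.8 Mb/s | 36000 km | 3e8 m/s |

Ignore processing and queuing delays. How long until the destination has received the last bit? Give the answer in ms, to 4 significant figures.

L = 1024 × 8 = 8192 bits.
Transmission delays (L/R per hop): 0.000303407, 0.835918 ms; sum = 0.836222 ms.
Propagation delays (d/s per hop): 33.4409, 120 ms; sum = 153.441 ms.
End-to-end = 154.3 ms.

154.3 ms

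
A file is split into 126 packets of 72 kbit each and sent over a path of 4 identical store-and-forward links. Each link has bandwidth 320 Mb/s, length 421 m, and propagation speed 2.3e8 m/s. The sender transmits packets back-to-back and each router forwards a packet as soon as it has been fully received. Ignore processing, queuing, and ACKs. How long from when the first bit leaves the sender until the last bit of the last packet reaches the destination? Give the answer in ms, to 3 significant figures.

Per-hop transmission t_tx = L/R = 72000/320000000 = 0.225 ms.
Per-hop propagation t_prop = 421/2.3e+08 = 0.00183043 ms.
Pipeline fill: first packet needs 4·t_tx to clear all hops; remaining 125 packets each add one t_tx.
Total = (4+126-1)·t_tx + 4·t_prop = 129·0.225 + 4·0.00183043 = 29.0 ms.

29.0 ms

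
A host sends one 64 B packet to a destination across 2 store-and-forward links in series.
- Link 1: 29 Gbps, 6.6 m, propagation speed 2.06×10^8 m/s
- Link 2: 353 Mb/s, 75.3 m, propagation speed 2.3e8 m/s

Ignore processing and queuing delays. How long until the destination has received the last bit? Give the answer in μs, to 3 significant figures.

L = 64 × 8 = 512 bits.
Transmission delays (L/R per hop): 0.0176552, 1.45042 μs; sum = 1.46808 μs.
Propagation delays (d/s per hop): 0.0320388, 0.327391 μs; sum = 0.35943 μs.
End-to-end = 1.83 μs.

1.83 μs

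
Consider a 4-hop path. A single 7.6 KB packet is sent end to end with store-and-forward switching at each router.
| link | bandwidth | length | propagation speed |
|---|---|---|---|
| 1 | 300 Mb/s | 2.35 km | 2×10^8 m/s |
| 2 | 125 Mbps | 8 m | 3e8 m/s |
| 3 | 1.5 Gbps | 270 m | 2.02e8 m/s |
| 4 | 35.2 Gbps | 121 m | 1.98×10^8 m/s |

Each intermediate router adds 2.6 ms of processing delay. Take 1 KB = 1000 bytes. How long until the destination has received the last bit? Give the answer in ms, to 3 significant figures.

L = 60800 bits.
Transmission delays (L/R per hop): 0.202667, 0.4864, 0.0405333, 0.00172727 ms; sum = 0.731327 ms.
Propagation delays (d/s per hop): 0.01175, 2.66667e-05, 0.00133663, 0.000611111 ms; sum = 0.0137244 ms.
Processing at 3 router(s): 3 × 2.6 ms = 7.8 ms.
End-to-end = 8.55 ms.

8.55 ms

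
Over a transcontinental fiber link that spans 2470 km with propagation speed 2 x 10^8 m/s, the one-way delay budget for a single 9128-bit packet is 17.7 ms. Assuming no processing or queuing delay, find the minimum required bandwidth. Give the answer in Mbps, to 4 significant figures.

1.706 Mbps

Propagation delay = 2470000 / 200000000 = 12.35 ms.
Transmission budget = 17.7 − 12.35 = 5.35 ms.
R ≥ L / t_tx = 9128 bits / 0.00535 s = 1.706 Mbps.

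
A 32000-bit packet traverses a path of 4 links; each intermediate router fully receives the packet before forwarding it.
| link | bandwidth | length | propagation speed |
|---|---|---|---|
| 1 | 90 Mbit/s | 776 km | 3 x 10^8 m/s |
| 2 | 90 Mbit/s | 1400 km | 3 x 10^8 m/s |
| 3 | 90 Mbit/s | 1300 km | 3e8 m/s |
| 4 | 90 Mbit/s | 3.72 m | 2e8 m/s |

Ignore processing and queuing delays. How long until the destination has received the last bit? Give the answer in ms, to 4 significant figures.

13.01 ms

Transmission delay per hop = L/R = 32000/90000000 = 0.355556 ms; 4 hops → 1.42222 ms.
Propagation delays (d/s per hop): 2.58667, 4.66667, 4.33333, 1.86e-05 ms; sum = 11.5867 ms.
End-to-end = 13.01 ms.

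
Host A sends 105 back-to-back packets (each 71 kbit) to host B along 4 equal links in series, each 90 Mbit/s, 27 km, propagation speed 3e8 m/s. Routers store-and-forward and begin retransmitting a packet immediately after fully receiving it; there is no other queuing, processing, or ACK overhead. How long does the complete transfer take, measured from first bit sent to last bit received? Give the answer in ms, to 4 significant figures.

85.56 ms

Per-hop transmission t_tx = L/R = 71000/90000000 = 0.788889 ms.
Per-hop propagation t_prop = 27000/300000000 = 0.09 ms.
Pipeline fill: first packet needs 4·t_tx to clear all hops; remaining 104 packets each add one t_tx.
Total = (4+105-1)·t_tx + 4·t_prop = 108·0.788889 + 4·0.09 = 85.56 ms.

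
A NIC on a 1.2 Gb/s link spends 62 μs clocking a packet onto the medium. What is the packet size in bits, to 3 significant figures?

L = R × t_tx = 1200000000 b/s × 6.2e-05 s = 74400 bits.

74400 bits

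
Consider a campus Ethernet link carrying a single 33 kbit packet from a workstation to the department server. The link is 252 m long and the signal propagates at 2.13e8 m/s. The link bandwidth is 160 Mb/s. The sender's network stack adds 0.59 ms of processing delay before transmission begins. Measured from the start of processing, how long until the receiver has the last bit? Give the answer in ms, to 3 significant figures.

L = 33000 bits.
Transmission delay = L/R = 33000 / 160000000 = 0.20625 ms.
Propagation delay = d/s = 252 m / 213000000 m/s = 0.0011831 ms.
Plus processing delay 0.59 ms = 0.59 ms.
Total = 0.797 ms.

0.797 ms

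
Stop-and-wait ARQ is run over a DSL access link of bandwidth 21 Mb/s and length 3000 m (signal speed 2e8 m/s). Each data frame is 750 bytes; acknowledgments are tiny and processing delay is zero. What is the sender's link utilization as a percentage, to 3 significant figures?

t_tx = L/R = 6000/21000000 = 0.000285714 s.
t_prop = 3000/200000000 = 1.5e-05 s; RTT = 3e-05 s.
Cycle = t_tx + RTT = 0.000315714 s.
Utilization = t_tx / cycle = 0.000285714/0.000315714 = 90.5 %.

90.5 %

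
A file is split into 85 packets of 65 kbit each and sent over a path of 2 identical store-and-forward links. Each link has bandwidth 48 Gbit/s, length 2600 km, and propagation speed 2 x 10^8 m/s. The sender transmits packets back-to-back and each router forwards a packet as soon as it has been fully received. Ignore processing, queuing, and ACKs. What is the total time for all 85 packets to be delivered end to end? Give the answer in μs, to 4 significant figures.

Per-hop transmission t_tx = L/R = 65000/48000000000 = 1.35417 μs.
Per-hop propagation t_prop = 2600000/200000000 = 13000 μs.
Pipeline fill: first packet needs 2·t_tx to clear all hops; remaining 84 packets each add one t_tx.
Total = (2+85-1)·t_tx + 2·t_prop = 86·1.35417 + 2·13000 = 26120 μs.

26120 μs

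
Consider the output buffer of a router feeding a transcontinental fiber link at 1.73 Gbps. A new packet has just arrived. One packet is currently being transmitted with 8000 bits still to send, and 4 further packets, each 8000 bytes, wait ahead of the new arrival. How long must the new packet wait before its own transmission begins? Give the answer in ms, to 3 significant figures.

Each queued packet: L/R = 64000/1730000000 = 0.0369942 ms.
4 queued → 0.147977 ms.
Plus remaining 8000 bits of current packet: 0.00462428 ms.
Queuing delay = 0.153 ms.

0.153 ms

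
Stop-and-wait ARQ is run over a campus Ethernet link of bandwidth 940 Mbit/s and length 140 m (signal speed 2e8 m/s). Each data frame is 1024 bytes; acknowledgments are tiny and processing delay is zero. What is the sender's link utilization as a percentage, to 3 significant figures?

t_tx = L/R = 8192/940000000 = 8.71489e-06 s.
t_prop = 140/200000000 = 7e-07 s; RTT = 1.4e-06 s.
Cycle = t_tx + RTT = 1.01149e-05 s.
Utilization = t_tx / cycle = 8.71489e-06/1.01149e-05 = 86.2 %.

86.2 %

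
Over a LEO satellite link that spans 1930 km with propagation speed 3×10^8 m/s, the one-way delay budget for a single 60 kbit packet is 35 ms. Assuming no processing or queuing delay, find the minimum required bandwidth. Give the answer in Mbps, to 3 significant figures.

2.10 Mbps

Propagation delay = 1930000 / 300000000 = 6.43333 ms.
Transmission budget = 35 − 6.43333 = 28.5667 ms.
R ≥ L / t_tx = 60000 bits / 0.0285667 s = 2.10 Mbps.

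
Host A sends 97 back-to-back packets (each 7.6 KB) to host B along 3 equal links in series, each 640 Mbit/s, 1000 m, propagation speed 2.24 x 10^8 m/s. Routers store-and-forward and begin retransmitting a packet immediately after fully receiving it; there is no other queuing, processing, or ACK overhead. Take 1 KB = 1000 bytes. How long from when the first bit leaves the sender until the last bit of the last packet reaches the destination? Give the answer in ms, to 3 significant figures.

9.42 ms

Per-hop transmission t_tx = L/R = 60800/640000000 = 0.095 ms.
Per-hop propagation t_prop = 1000/2.24e+08 = 0.00446429 ms.
Pipeline fill: first packet needs 3·t_tx to clear all hops; remaining 96 packets each add one t_tx.
Total = (3+97-1)·t_tx + 3·t_prop = 99·0.095 + 3·0.00446429 = 9.42 ms.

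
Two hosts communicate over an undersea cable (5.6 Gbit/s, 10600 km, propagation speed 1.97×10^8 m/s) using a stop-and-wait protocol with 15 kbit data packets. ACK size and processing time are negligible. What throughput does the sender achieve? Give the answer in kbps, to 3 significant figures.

139 kbps

t_tx = L/R = 15000/5600000000 = 2.67857e-06 s.
t_prop = 10600000/197000000 = 0.0538071 s; RTT = 0.107614 s.
Cycle = t_tx + RTT = 0.107617 s.
Throughput = L / cycle = 15000 / 0.107617 = 139 kbps.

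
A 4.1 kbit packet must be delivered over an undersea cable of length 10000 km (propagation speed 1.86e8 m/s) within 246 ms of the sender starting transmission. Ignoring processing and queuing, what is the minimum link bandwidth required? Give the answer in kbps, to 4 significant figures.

21.33 kbps

Propagation delay = 10000000 / 186000000 = 53.7634 ms.
Transmission budget = 246 − 53.7634 = 192.237 ms.
R ≥ L / t_tx = 4100 bits / 0.192237 s = 21.33 kbps.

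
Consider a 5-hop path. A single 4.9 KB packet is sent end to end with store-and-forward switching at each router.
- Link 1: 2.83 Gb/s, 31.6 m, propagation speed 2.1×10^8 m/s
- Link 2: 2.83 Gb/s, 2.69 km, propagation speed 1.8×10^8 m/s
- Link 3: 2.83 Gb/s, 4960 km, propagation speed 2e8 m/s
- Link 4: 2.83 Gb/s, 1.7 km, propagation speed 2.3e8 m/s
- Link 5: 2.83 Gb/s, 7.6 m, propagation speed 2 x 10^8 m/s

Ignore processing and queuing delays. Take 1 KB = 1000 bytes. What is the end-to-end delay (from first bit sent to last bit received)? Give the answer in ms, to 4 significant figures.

24.89 ms

L = 39200 bits.
Transmission delay per hop = L/R = 39200/2830000000 = 0.0138516 ms; 5 hops → 0.069258 ms.
Propagation delays (d/s per hop): 0.000150476, 0.0149444, 24.8, 0.0073913, 3.8e-05 ms; sum = 24.8225 ms.
End-to-end = 24.89 ms.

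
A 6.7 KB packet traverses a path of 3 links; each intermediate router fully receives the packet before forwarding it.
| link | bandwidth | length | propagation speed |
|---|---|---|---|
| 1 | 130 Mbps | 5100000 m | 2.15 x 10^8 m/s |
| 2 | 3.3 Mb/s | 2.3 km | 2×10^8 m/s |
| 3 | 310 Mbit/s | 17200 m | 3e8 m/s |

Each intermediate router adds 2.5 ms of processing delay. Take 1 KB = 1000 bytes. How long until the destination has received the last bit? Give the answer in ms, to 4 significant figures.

L = 53600 bits.
Transmission delays (L/R per hop): 0.412308, 16.2424, 0.172903 ms; sum = 16.8276 ms.
Propagation delays (d/s per hop): 23.7209, 0.0115, 0.0573333 ms; sum = 23.7898 ms.
Processing at 2 router(s): 2 × 2.5 ms = 5 ms.
End-to-end = 45.62 ms.

45.62 ms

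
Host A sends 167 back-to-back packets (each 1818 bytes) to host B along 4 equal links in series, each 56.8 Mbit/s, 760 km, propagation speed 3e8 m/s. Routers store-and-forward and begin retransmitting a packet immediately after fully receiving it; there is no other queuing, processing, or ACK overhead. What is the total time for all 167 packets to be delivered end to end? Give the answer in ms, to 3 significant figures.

53.7 ms

Per-hop transmission t_tx = L/R = 14544/56800000 = 0.256056 ms.
Per-hop propagation t_prop = 760000/300000000 = 2.53333 ms.
Pipeline fill: first packet needs 4·t_tx to clear all hops; remaining 166 packets each add one t_tx.
Total = (4+167-1)·t_tx + 4·t_prop = 170·0.256056 + 4·2.53333 = 53.7 ms.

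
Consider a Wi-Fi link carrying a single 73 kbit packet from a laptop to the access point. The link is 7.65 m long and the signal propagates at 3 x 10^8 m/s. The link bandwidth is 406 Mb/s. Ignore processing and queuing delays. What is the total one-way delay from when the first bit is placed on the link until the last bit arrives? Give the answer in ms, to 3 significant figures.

L = 73000 bits.
Transmission delay = L/R = 73000 / 406000000 = 0.179803 ms.
Propagation delay = d/s = 7.65 m / 300000000 m/s = 2.55e-05 ms.
Total = 0.180 ms.

0.180 ms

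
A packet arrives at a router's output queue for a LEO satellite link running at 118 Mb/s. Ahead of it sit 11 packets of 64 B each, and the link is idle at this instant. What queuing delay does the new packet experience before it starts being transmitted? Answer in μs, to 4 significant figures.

47.73 μs

Each queued packet: L/R = 512/118000000 = 4.33898 μs.
11 queued → 47.7288 μs.
Queuing delay = 47.73 μs.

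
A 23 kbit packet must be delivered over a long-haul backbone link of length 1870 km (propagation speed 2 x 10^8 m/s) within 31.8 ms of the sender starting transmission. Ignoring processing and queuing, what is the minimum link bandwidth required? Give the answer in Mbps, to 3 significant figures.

1.02 Mbps

Propagation delay = 1870000 / 200000000 = 9.35 ms.
Transmission budget = 31.8 − 9.35 = 22.45 ms.
R ≥ L / t_tx = 23000 bits / 0.02245 s = 1.02 Mbps.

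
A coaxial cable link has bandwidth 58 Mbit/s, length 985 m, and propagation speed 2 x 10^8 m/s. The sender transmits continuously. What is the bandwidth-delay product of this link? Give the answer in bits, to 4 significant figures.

285.7 bits

Propagation delay = 985 / 200000000 = 4.925e-06 s.
BDP = R × t_prop = 58000000 × 4.925e-06 = 285.65 bits.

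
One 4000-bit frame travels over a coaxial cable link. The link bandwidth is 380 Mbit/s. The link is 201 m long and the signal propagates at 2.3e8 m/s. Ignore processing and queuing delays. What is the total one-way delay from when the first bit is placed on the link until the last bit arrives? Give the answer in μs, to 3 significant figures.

Transmission delay = L/R = 4000 / 380000000 = 10.5263 μs.
Propagation delay = d/s = 201 m / 2.3e+08 m/s = 0.873913 μs.
Total = 11.4 μs.

11.4 μs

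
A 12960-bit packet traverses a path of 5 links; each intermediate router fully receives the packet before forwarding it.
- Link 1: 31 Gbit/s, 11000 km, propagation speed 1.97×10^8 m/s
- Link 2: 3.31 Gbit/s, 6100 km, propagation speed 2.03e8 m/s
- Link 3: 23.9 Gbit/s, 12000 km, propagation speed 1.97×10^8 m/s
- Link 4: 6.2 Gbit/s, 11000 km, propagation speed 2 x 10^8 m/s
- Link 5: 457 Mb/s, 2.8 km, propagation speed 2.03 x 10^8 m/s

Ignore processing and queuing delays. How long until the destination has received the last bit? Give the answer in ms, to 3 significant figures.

202 ms

Transmission delays (L/R per hop): 0.000418065, 0.00391541, 0.000542259, 0.00209032, 0.0283589 ms; sum = 0.0353249 ms.
Propagation delays (d/s per hop): 55.8376, 30.0493, 60.9137, 55, 0.0137931 ms; sum = 201.814 ms.
End-to-end = 202 ms.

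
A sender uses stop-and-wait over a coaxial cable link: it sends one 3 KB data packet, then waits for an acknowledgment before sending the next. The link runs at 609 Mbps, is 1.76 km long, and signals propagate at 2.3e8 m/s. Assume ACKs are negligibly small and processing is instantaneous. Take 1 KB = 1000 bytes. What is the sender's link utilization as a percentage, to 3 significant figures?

t_tx = L/R = 24000/609000000 = 3.94089e-05 s.
t_prop = 1760/2.3e+08 = 7.65217e-06 s; RTT = 1.53043e-05 s.
Cycle = t_tx + RTT = 5.47132e-05 s.
Utilization = t_tx / cycle = 3.94089e-05/5.47132e-05 = 72.0 %.

72.0 %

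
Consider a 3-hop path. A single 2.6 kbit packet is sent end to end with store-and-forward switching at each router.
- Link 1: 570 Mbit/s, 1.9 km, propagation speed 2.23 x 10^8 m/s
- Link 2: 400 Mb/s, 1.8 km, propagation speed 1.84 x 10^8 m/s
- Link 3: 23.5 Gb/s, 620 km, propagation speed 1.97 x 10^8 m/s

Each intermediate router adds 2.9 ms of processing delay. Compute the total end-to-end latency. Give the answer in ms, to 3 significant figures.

8.98 ms

L = 2600 bits.
Transmission delays (L/R per hop): 0.0045614, 0.0065, 0.000110638 ms; sum = 0.011172 ms.
Propagation delays (d/s per hop): 0.00852018, 0.00978261, 3.14721 ms; sum = 3.16551 ms.
Processing at 2 router(s): 2 × 2.9 ms = 5.8 ms.
End-to-end = 8.98 ms.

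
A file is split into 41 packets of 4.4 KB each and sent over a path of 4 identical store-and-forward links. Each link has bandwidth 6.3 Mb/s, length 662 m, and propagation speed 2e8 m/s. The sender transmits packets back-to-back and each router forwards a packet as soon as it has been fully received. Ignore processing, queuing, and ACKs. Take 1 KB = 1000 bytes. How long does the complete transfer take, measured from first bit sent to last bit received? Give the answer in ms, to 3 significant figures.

246 ms

Per-hop transmission t_tx = L/R = 35200/6300000 = 5.5873 ms.
Per-hop propagation t_prop = 662/200000000 = 0.00331 ms.
Pipeline fill: first packet needs 4·t_tx to clear all hops; remaining 40 packets each add one t_tx.
Total = (4+41-1)·t_tx + 4·t_prop = 44·5.5873 + 4·0.00331 = 246 ms.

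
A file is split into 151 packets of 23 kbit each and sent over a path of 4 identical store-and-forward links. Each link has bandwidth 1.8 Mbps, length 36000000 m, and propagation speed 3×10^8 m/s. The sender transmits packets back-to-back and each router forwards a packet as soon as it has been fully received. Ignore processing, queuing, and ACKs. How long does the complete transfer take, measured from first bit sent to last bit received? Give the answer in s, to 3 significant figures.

2.45 s

Per-hop transmission t_tx = L/R = 23000/1800000 = 0.0127778 s.
Per-hop propagation t_prop = 36000000/300000000 = 0.12 s.
Pipeline fill: first packet needs 4·t_tx to clear all hops; remaining 150 packets each add one t_tx.
Total = (4+151-1)·t_tx + 4·t_prop = 154·0.0127778 + 4·0.12 = 2.45 s.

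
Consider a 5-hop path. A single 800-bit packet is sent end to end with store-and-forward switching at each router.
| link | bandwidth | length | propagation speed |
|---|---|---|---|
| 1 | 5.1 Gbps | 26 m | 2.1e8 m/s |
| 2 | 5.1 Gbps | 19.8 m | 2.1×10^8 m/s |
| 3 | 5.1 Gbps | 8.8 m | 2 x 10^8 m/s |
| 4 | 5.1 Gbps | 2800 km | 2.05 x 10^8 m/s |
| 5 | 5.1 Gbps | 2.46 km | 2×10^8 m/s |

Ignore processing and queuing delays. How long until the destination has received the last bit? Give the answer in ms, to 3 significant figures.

Transmission delay per hop = L/R = 800/5100000000 = 0.000156863 ms; 5 hops → 0.000784314 ms.
Propagation delays (d/s per hop): 0.00012381, 9.42857e-05, 4.4e-05, 13.6585, 0.0123 ms; sum = 13.6711 ms.
End-to-end = 13.7 ms.

13.7 ms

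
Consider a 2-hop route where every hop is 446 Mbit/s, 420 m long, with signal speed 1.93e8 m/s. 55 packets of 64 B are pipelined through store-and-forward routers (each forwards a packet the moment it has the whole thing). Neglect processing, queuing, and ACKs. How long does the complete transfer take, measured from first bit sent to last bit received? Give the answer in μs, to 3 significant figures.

Per-hop transmission t_tx = L/R = 512/446000000 = 1.14798 μs.
Per-hop propagation t_prop = 420/193000000 = 2.17617 μs.
Pipeline fill: first packet needs 2·t_tx to clear all hops; remaining 54 packets each add one t_tx.
Total = (2+55-1)·t_tx + 2·t_prop = 56·1.14798 + 2·2.17617 = 68.6 μs.

68.6 μs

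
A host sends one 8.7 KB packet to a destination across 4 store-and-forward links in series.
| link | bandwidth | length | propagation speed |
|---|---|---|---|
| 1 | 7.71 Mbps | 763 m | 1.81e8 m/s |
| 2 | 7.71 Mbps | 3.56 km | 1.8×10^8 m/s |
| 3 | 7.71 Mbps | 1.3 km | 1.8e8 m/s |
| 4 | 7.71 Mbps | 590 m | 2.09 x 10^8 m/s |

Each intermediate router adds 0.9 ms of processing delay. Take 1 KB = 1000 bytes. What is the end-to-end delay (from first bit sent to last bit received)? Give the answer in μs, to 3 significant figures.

L = 69600 bits.
Transmission delay per hop = L/R = 69600/7710000 = 9027.24 μs; 4 hops → 36108.9 μs.
Propagation delays (d/s per hop): 4.21547, 19.7778, 7.22222, 2.82297 μs; sum = 34.0384 μs.
Processing at 3 router(s): 3 × 0.9 ms = 2700 μs.
End-to-end = 38800 μs.

38800 μs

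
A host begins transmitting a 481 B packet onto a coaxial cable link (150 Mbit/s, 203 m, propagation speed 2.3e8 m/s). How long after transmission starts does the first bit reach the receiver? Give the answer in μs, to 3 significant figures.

First bit experiences only propagation delay: d/s = 203/2.3e+08 = 0.883 μs.

0.883 μs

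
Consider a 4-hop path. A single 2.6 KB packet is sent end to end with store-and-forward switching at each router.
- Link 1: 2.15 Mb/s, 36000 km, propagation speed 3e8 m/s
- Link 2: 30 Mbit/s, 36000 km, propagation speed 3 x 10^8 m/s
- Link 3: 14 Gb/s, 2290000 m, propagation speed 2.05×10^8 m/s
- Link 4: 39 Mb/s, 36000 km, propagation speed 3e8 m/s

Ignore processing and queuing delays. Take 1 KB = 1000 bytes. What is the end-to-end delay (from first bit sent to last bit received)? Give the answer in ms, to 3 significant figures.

382 ms

L = 20800 bits.
Transmission delays (L/R per hop): 9.67442, 0.693333, 0.00148571, 0.533333 ms; sum = 10.9026 ms.
Propagation delays (d/s per hop): 120, 120, 11.1707, 120 ms; sum = 371.171 ms.
End-to-end = 382 ms.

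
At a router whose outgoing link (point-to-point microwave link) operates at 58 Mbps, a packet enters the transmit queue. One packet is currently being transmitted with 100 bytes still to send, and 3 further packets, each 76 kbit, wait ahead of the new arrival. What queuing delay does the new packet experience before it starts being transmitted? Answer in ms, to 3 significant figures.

3.94 ms

Each queued packet: L/R = 76000/58000000 = 1.31034 ms.
3 queued → 3.93103 ms.
Plus remaining 800 bits of current packet: 0.0137931 ms.
Queuing delay = 3.94 ms.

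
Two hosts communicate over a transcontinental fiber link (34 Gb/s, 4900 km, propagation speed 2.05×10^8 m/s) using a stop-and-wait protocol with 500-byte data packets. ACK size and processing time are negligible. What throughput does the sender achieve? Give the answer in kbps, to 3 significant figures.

t_tx = L/R = 4000/34000000000 = 1.17647e-07 s.
t_prop = 4900000/2.05e+08 = 0.0239024 s; RTT = 0.0478049 s.
Cycle = t_tx + RTT = 0.047805 s.
Throughput = L / cycle = 4000 / 0.047805 = 83.7 kbps.

83.7 kbps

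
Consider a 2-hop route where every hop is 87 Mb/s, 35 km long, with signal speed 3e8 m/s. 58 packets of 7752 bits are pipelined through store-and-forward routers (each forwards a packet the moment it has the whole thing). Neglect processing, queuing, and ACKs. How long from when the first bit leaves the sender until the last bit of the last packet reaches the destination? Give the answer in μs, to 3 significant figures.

5490 μs

Per-hop transmission t_tx = L/R = 7752/87000000 = 89.1034 μs.
Per-hop propagation t_prop = 35000/300000000 = 116.667 μs.
Pipeline fill: first packet needs 2·t_tx to clear all hops; remaining 57 packets each add one t_tx.
Total = (2+58-1)·t_tx + 2·t_prop = 59·89.1034 + 2·116.667 = 5490 μs.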